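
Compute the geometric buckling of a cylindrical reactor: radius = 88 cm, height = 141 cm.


B^2 = (2.405/R)^2 + (pi/H)^2
B^2 = (2.405/88)^2 + (pi/141)^2
B^2 = 0.0012433 /cm^2

0.0012433


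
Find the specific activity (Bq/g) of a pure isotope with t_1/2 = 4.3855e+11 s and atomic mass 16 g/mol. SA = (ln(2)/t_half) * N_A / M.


lambda = ln(2) / t_half = ln(2) / 4.3855e+11 = 1.580543e-12 /s
SA = lambda * N_A / M
SA = 1.580543e-12 * 6.022e23 / 16
SA = 5.9488e+10 Bq/g

5.9488e+10


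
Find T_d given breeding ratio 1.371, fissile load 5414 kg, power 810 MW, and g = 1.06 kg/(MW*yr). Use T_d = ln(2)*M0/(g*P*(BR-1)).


Breeding gain G = BR - 1 = 1.371 - 1 = 0.371
Fissile production rate = g * P * G = 1.06 * 810 * 0.371 = 318.5406 kg/yr
T_d = ln(2) * M0 / (g * P * G)
T_d = ln(2) * 5414 / 318.5406 = 11.781 yr

11.781


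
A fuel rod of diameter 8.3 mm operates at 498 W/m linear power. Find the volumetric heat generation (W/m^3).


r = D / 2 / 1000 = 8.3 / 2 / 1000 = 0.00415 m
q''' = q' / (pi * r^2)
q''' = 498 / (pi * 0.00415^2)
q''' = 9.2041e+06 W/m^3

9.2041e+06


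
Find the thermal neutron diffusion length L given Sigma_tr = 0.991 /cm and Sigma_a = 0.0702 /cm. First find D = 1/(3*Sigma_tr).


D = 1 / (3 * Sigma_tr) = 1 / (3 * 0.991) = 0.3363606 cm
L = sqrt(D / Sigma_a)
L = sqrt(0.3363606 / 0.0702)
L = 2.1889 cm

2.1889


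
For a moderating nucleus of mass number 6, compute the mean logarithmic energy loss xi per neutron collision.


xi = 1 + (A-1)^2/(2A) * ln((A-1)/(A+1))
xi = 1 + (6-1)^2/(2*6) * ln((6-1)/(6 +1))
xi = 0.29902

0.29902


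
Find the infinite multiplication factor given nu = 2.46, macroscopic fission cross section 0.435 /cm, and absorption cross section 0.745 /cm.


k_inf = nu * Sigma_f / Sigma_a
k_inf = 2.46 * 0.435 / 0.745
k_inf = 1.4364

1.4364


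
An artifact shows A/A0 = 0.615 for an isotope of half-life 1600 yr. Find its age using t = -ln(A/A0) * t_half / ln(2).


lambda = ln(2) / t_half = ln(2) / 1600 = 4.332170e-04 /yr
t = -ln(A/A0) / lambda
t = -ln(0.615) / 4.332170e-04
t = 1122.1 yr

1122.1


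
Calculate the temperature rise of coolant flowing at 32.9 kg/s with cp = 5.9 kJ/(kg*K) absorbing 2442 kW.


dT = Q / (m_dot * cp)
dT = 2442 / (32.9 * 5.9)
dT = 12.580 C

12.580


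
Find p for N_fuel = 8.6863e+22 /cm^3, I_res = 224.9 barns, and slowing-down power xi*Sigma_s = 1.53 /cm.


p = exp(-N * I * 1e-24 / (xi*Sigma_s))
p = exp(-8.6863e+22 * 224.9 * 1e-24 / 1.53)
p = 2.8497e-06

2.8497e-06


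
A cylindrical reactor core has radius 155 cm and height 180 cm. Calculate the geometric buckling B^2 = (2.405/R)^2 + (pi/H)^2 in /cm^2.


B^2 = (2.405/R)^2 + (pi/H)^2
B^2 = (2.405/155)^2 + (pi/180)^2
B^2 = 5.4537e-04 /cm^2

5.4537e-04


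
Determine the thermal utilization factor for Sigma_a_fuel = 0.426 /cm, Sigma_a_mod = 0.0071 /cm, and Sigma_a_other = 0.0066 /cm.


f = Sigma_a_fuel / (Sigma_a_fuel + Sigma_a_mod + Sigma_a_other)
f = 0.426 / (0.426 + 0.0071 + 0.0066)
f = 0.96884

0.96884


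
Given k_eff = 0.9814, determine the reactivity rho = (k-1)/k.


rho = (k_eff - 1) / k_eff
rho = (0.9814 - 1) / 0.9814
rho = -0.018953

-0.018953


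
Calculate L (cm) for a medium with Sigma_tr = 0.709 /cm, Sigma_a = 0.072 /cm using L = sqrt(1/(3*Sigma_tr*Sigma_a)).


D = 1 / (3 * Sigma_tr) = 1 / (3 * 0.709) = 0.4701457 cm
L = sqrt(D / Sigma_a)
L = sqrt(0.4701457 / 0.072)
L = 2.5553 cm

2.5553


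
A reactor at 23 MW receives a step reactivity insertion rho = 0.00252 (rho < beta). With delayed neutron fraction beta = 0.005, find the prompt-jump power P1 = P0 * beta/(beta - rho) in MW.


P1/P0 = beta / (beta - rho)
P1/P0 = 0.005 / (0.005 - 0.00252) = 2.016129
P1 = 23 * 2.016129 = 46.371 MW

46.371


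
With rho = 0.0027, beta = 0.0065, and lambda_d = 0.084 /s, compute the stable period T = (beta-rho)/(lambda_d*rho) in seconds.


T = (beta - rho) / (lambda_d * rho)
T = (0.0065 - 0.0027) / (0.084 * 0.0027)
T = 16.755 s

16.755


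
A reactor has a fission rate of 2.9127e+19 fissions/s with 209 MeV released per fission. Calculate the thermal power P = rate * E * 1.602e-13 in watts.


P = fission_rate * E_MeV * 1.602e-13
P = 2.9127e+19 * 209 * 1.602e-13
P = 9.7522e+08 W

9.7522e+08


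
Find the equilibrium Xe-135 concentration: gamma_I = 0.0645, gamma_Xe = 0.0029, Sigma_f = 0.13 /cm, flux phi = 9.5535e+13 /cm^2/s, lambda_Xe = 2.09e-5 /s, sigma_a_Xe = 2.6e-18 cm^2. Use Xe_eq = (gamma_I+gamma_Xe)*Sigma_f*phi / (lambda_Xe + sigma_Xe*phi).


Xe_eq = (gamma_I + gamma_Xe) * Sigma_f * phi / (lambda_Xe + sigma_Xe * phi)
Numerator = (0.0645 + 0.0029) * 0.13 * 9.5535e+13 = 8.370777e+11
Denominator = 2.09e-5 + 2.6e-18 * 9.5535e+13 = 2.692910e-04
Xe_eq = 8.370777e+11 / 2.692910e-04 = 3.1085e+15 /cm^3

3.1085e+15


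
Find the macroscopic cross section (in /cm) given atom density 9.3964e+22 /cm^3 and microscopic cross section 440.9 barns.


Sigma = N * sigma_barns * 1e-24
Sigma = 9.3964e+22 * 440.9 * 1e-24
Sigma = 41.429 /cm

41.429


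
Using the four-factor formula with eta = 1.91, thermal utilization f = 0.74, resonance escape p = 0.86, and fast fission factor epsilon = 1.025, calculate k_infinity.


k_inf = eta * f * p * epsilon
k_inf = 1.91 * 0.74 * 0.86 * 1.025
k_inf = 1.2459

1.2459


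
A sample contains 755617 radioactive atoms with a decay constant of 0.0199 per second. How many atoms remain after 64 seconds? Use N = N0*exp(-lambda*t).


N = N0 * exp(-lambda * t)
N = 755617 * exp(-0.0199 * 64)
N = 211439

211439


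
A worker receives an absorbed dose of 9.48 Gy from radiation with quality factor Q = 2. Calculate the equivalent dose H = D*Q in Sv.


H = D * Q
H = 9.48 * 2
H = 18.960 Sv

18.960


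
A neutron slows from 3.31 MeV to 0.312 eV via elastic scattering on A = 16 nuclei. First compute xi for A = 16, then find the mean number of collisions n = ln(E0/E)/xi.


xi = 1 + (A-1)^2/(2A)*ln((A-1)/(A+1)) = 0.1199467 (for A = 16)
n = ln(E0/E) / xi
n = ln(3.31e6 / 0.312) / 0.1199467
n = ln(1.060897e+07) / 0.1199467 = 134.87

134.87


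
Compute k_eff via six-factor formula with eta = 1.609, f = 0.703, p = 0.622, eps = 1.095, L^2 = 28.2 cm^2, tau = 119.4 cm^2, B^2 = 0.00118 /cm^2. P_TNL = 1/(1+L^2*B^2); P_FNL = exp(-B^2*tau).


k_inf = eta*f*p*eps = 1.609*0.703*0.622*1.095 = 0.7703993
P_TNL = 1/(1 + L^2*B^2) = 1/(1 + 28.2*0.00118) = 0.9677956
P_FNL = exp(-B^2*tau) = exp(-0.00118*119.4) = 0.8685831
k_eff = k_inf * P_TNL * P_FNL = 0.7703993 * 0.9677956 * 0.8685831
k_eff = 0.64761

0.64761


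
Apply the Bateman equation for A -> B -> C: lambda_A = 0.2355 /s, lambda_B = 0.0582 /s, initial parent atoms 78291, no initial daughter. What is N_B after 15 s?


N_B(t) = lambda_A * N_A0 / (lambda_B - lambda_A) * [exp(-lambda_A*t) - exp(-lambda_B*t)]
exp(-0.2355*15) = 0.02923175; exp(-0.0582*15) = 0.4176966
N_B = 0.2355 * 78291 / (0.0582 - 0.2355) * (0.02923175 - 0.4176966)
N_B = 40397

40397


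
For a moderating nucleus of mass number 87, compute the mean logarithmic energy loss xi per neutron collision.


xi = 1 + (A-1)^2/(2A) * ln((A-1)/(A+1))
xi = 1 + (87-1)^2/(2*87) * ln((87-1)/(87 +1))
xi = 0.022813

0.022813


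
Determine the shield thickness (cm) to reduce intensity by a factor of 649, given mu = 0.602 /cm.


x = ln(factor) / mu
x = ln(649) / 0.602
x = 10.757 cm

10.757


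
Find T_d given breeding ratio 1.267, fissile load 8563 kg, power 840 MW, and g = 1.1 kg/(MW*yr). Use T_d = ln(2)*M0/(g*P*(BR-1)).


Breeding gain G = BR - 1 = 1.267 - 1 = 0.267
Fissile production rate = g * P * G = 1.1 * 840 * 0.267 = 246.708 kg/yr
T_d = ln(2) * M0 / (g * P * G)
T_d = ln(2) * 8563 / 246.708 = 24.058 yr

24.058


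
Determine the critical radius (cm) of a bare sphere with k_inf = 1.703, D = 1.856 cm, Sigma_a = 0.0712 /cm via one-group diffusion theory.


L^2 = D / Sigma_a = 1.856 / 0.0712 = 26.06742 cm^2
B_m^2 = (k_inf - 1) / L^2 = (1.703 - 1) / 26.06742 = 0.02696853 /cm^2
For a bare sphere: B_g = pi/R, so R_c = pi / sqrt(B_m^2)
R_c = pi / sqrt(0.02696853) = 19.130 cm

19.130


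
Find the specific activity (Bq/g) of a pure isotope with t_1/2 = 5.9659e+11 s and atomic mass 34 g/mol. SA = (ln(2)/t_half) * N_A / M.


lambda = ln(2) / t_half = ln(2) / 5.9659e+11 = 1.161848e-12 /s
SA = lambda * N_A / M
SA = 1.161848e-12 * 6.022e23 / 34
SA = 2.0578e+10 Bq/g

2.0578e+10


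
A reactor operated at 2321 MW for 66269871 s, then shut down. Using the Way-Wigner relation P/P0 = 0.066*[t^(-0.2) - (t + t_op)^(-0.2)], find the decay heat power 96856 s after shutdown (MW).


P/P0 = 0.066 * [t^(-0.2) - (t + t_op)^(-0.2)]
P/P0 = 0.066 * [96856^(-0.2) - (96856 + 66269871)^(-0.2)]
P/P0 = 0.066 * [0.1006409 - 0.02726528] = 0.004842791
P = 2321 * 0.004842791 = 11.240 MW

11.240


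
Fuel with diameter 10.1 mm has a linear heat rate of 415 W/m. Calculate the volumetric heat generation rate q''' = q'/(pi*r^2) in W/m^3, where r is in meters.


r = D / 2 / 1000 = 10.1 / 2 / 1000 = 0.00505 m
q''' = q' / (pi * r^2)
q''' = 415 / (pi * 0.00505^2)
q''' = 5.1798e+06 W/m^3

5.1798e+06


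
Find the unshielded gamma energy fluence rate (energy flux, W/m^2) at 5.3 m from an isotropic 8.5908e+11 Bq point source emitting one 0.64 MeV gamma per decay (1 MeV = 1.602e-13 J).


psi = A * E * 1.602e-13 / (4*pi*r^2)
psi = 8.5908e+11 * 0.64 * 1.602e-13 / (4*pi*5.3^2)
psi = 2.4953e-04 W/m^2

2.4953e-04


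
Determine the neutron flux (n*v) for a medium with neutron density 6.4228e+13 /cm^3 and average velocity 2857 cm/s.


phi = n * v
phi = 6.4228e+13 * 2857
phi = 1.8350e+17 /cm^2/s

1.8350e+17


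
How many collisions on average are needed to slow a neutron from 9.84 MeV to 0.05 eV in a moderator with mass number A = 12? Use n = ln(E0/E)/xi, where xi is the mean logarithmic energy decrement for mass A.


xi = 1 + (A-1)^2/(2A)*ln((A-1)/(A+1)) = 0.1577690 (for A = 12)
n = ln(E0/E) / xi
n = ln(9.84e6 / 0.05) / 0.1577690
n = ln(1.968000e+08) / 0.1577690 = 121.05

121.05


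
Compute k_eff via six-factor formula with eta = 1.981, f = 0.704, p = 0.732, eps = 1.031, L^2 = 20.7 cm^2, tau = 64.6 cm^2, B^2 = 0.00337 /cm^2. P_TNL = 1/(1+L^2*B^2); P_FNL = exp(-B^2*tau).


k_inf = eta*f*p*eps = 1.981*0.704*0.732*1.031 = 1.052512
P_TNL = 1/(1 + L^2*B^2) = 1/(1 + 20.7*0.00337) = 0.9347900
P_FNL = exp(-B^2*tau) = exp(-0.00337*64.6) = 0.8043651
k_eff = k_inf * P_TNL * P_FNL = 1.052512 * 0.9347900 * 0.8043651
k_eff = 0.79140

0.79140


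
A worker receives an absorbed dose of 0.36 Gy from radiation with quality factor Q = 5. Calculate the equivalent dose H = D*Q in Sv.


H = D * Q
H = 0.36 * 5
H = 1.8000 Sv

1.8000


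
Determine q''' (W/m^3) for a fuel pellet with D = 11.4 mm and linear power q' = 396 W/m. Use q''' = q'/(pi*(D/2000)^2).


r = D / 2 / 1000 = 11.4 / 2 / 1000 = 0.0057 m
q''' = q' / (pi * r^2)
q''' = 396 / (pi * 0.0057^2)
q''' = 3.8797e+06 W/m^3

3.8797e+06


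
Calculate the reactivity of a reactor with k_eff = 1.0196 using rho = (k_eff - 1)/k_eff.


rho = (k_eff - 1) / k_eff
rho = (1.0196 - 1) / 1.0196
rho = 0.019223

0.019223


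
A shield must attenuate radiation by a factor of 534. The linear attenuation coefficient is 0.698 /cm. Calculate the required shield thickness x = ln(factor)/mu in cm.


x = ln(factor) / mu
x = ln(534) / 0.698
x = 8.9977 cm

8.9977


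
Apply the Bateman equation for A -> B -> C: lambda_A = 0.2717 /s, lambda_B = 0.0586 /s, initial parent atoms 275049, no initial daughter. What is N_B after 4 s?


N_B(t) = lambda_A * N_A0 / (lambda_B - lambda_A) * [exp(-lambda_A*t) - exp(-lambda_B*t)]
exp(-0.2717*4) = 0.3372941; exp(-0.0586*4) = 0.7910453
N_B = 0.2717 * 275049 / (0.0586 - 0.2717) * (0.3372941 - 0.7910453)
N_B = 159123

159123


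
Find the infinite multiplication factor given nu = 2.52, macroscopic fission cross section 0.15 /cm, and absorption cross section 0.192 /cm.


k_inf = nu * Sigma_f / Sigma_a
k_inf = 2.52 * 0.15 / 0.192
k_inf = 1.9688

1.9688


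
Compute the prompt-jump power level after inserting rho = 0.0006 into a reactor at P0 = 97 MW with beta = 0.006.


P1/P0 = beta / (beta - rho)
P1/P0 = 0.006 / (0.006 - 0.0006) = 1.111111
P1 = 97 * 1.111111 = 107.78 MW

107.78


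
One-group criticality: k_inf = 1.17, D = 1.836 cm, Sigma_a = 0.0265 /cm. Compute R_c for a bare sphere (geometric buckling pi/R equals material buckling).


L^2 = D / Sigma_a = 1.836 / 0.0265 = 69.28302 cm^2
B_m^2 = (k_inf - 1) / L^2 = (1.17 - 1) / 69.28302 = 0.002453704 /cm^2
For a bare sphere: B_g = pi/R, so R_c = pi / sqrt(B_m^2)
R_c = pi / sqrt(0.002453704) = 63.422 cm

63.422


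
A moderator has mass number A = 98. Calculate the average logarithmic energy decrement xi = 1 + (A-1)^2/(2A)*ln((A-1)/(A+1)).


xi = 1 + (A-1)^2/(2A) * ln((A-1)/(A+1))
xi = 1 + (98-1)^2/(2*98) * ln((98-1)/(98 +1))
xi = 0.020270

0.020270


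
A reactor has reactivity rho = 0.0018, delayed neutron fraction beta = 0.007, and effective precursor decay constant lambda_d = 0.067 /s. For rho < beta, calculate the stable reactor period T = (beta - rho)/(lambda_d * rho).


T = (beta - rho) / (lambda_d * rho)
T = (0.007 - 0.0018) / (0.067 * 0.0018)
T = 43.118 s

43.118


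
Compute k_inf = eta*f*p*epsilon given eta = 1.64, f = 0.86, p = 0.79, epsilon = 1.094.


k_inf = eta * f * p * epsilon
k_inf = 1.64 * 0.86 * 0.79 * 1.094
k_inf = 1.2190

1.2190


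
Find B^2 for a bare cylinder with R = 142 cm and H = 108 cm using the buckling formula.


B^2 = (2.405/R)^2 + (pi/H)^2
B^2 = (2.405/142)^2 + (pi/108)^2
B^2 = 0.0011330 /cm^2

0.0011330


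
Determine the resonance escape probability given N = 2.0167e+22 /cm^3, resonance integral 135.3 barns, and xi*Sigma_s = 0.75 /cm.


p = exp(-N * I * 1e-24 / (xi*Sigma_s))
p = exp(-2.0167e+22 * 135.3 * 1e-24 / 0.75)
p = 0.026302

0.026302


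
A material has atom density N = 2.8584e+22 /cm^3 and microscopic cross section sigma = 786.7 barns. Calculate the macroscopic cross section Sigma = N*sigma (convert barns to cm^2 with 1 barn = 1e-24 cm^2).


Sigma = N * sigma_barns * 1e-24
Sigma = 2.8584e+22 * 786.7 * 1e-24
Sigma = 22.487 /cm

22.487


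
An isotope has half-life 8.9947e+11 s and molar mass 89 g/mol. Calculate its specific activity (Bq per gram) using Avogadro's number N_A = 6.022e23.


lambda = ln(2) / t_half = ln(2) / 8.9947e+11 = 7.706173e-13 /s
SA = lambda * N_A / M
SA = 7.706173e-13 * 6.022e23 / 89
SA = 5.2142e+09 Bq/g

5.2142e+09


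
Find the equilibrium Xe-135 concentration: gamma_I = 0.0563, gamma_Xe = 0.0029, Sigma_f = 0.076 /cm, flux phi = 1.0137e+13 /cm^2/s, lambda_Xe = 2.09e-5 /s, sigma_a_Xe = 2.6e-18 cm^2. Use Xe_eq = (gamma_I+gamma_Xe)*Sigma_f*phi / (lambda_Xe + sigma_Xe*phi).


Xe_eq = (gamma_I + gamma_Xe) * Sigma_f * phi / (lambda_Xe + sigma_Xe * phi)
Numerator = (0.0563 + 0.0029) * 0.076 * 1.0137e+13 = 4.560839e+10
Denominator = 2.09e-5 + 2.6e-18 * 1.0137e+13 = 4.725620e-05
Xe_eq = 4.560839e+10 / 4.725620e-05 = 9.6513e+14 /cm^3

9.6513e+14


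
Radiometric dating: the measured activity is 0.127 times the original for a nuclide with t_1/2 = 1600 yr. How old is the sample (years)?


lambda = ln(2) / t_half = ln(2) / 1600 = 4.332170e-04 /yr
t = -ln(A/A0) / lambda
t = -ln(0.127) / 4.332170e-04
t = 4763.4 yr

4763.4


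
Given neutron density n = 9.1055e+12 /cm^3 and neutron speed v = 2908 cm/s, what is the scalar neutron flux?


phi = n * v
phi = 9.1055e+12 * 2908
phi = 2.6479e+16 /cm^2/s

2.6479e+16


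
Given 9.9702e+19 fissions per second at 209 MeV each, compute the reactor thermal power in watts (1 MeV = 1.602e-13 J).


P = fission_rate * E_MeV * 1.602e-13
P = 9.9702e+19 * 209 * 1.602e-13
P = 3.3382e+09 W

3.3382e+09


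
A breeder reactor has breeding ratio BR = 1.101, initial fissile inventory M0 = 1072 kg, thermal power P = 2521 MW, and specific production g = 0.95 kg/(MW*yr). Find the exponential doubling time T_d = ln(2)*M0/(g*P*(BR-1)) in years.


Breeding gain G = BR - 1 = 1.101 - 1 = 0.101
Fissile production rate = g * P * G = 0.95 * 2521 * 0.101 = 241.88995 kg/yr
T_d = ln(2) * M0 / (g * P * G)
T_d = ln(2) * 1072 / 241.88995 = 3.0719 yr

3.0719


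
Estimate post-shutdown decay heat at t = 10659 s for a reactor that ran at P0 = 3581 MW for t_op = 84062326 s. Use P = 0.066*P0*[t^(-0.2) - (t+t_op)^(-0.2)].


P/P0 = 0.066 * [t^(-0.2) - (t + t_op)^(-0.2)]
P/P0 = 0.066 * [10659^(-0.2) - (10659 + 84062326)^(-0.2)]
P/P0 = 0.066 * [0.1564792 - 0.02600571] = 0.008611250
P = 3581 * 0.008611250 = 30.837 MW

30.837


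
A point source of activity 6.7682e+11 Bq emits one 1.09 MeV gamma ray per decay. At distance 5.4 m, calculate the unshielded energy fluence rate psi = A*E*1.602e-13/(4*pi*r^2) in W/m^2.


psi = A * E * 1.602e-13 / (4*pi*r^2)
psi = 6.7682e+11 * 1.09 * 1.602e-13 / (4*pi*5.4^2)
psi = 3.2253e-04 W/m^2

3.2253e-04


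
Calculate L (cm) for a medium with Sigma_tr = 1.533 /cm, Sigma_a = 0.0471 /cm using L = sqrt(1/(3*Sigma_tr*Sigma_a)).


D = 1 / (3 * Sigma_tr) = 1 / (3 * 1.533) = 0.2174386 cm
L = sqrt(D / Sigma_a)
L = sqrt(0.2174386 / 0.0471)
L = 2.1486 cm

2.1486


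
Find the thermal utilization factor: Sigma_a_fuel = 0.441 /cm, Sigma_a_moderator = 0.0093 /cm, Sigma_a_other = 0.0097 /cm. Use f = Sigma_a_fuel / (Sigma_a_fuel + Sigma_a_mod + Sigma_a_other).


f = Sigma_a_fuel / (Sigma_a_fuel + Sigma_a_mod + Sigma_a_other)
f = 0.441 / (0.441 + 0.0093 + 0.0097)
f = 0.95870

0.95870


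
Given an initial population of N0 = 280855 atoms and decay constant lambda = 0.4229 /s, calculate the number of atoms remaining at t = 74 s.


N = N0 * exp(-lambda * t)
N = 280855 * exp(-0.4229 * 74)
N = 7.2013e-09

7.2013e-09


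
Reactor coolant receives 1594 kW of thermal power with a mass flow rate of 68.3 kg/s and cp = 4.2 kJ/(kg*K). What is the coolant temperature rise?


dT = Q / (m_dot * cp)
dT = 1594 / (68.3 * 4.2)
dT = 5.5567 C

5.5567


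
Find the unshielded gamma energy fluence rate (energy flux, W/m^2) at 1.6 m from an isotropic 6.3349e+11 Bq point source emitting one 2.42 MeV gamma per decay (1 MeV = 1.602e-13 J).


psi = A * E * 1.602e-13 / (4*pi*r^2)
psi = 6.3349e+11 * 2.42 * 1.602e-13 / (4*pi*1.6^2)
psi = 0.0076343 W/m^2

0.0076343


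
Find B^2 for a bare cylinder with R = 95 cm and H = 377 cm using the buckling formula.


B^2 = (2.405/R)^2 + (pi/H)^2
B^2 = (2.405/95)^2 + (pi/377)^2
B^2 = 7.1033e-04 /cm^2

7.1033e-04


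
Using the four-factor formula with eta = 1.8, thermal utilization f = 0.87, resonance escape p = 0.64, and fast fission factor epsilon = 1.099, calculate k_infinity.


k_inf = eta * f * p * epsilon
k_inf = 1.8 * 0.87 * 0.64 * 1.099
k_inf = 1.1015

1.1015


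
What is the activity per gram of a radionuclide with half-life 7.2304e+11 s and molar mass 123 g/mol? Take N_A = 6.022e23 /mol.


lambda = ln(2) / t_half = ln(2) / 7.2304e+11 = 9.586568e-13 /s
SA = lambda * N_A / M
SA = 9.586568e-13 * 6.022e23 / 123
SA = 4.6935e+09 Bq/g

4.6935e+09


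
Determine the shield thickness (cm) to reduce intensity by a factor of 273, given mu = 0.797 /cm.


x = ln(factor) / mu
x = ln(273) / 0.797
x = 7.0382 cm

7.0382


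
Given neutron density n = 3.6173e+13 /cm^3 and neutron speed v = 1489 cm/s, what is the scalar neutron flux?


phi = n * v
phi = 3.6173e+13 * 1489
phi = 5.3862e+16 /cm^2/s

5.3862e+16


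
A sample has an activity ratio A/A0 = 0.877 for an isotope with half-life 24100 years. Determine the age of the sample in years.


lambda = ln(2) / t_half = ln(2) / 24100 = 2.876129e-05 /yr
t = -ln(A/A0) / lambda
t = -ln(0.877) / 2.876129e-05
t = 4563.4 yr

4563.4


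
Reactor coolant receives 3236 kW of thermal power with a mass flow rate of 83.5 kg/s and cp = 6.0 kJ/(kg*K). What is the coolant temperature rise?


dT = Q / (m_dot * cp)
dT = 3236 / (83.5 * 6.0)
dT = 6.4591 C

6.4591


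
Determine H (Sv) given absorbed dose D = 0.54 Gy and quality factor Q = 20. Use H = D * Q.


H = D * Q
H = 0.54 * 20
H = 10.800 Sv

10.800


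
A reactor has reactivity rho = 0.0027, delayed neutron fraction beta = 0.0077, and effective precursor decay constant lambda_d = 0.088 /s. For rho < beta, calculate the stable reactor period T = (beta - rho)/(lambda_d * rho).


T = (beta - rho) / (lambda_d * rho)
T = (0.0077 - 0.0027) / (0.088 * 0.0027)
T = 21.044 s

21.044


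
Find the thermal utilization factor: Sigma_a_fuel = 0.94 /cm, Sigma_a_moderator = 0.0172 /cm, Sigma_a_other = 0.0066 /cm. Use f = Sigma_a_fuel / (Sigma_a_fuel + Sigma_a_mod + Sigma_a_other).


f = Sigma_a_fuel / (Sigma_a_fuel + Sigma_a_mod + Sigma_a_other)
f = 0.94 / (0.94 + 0.0172 + 0.0066)
f = 0.97531

0.97531


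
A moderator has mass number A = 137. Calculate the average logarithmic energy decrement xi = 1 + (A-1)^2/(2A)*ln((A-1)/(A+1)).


xi = 1 + (A-1)^2/(2A) * ln((A-1)/(A+1))
xi = 1 + (137-1)^2/(2*137) * ln((137-1)/(137 +1))
xi = 0.014528

0.014528


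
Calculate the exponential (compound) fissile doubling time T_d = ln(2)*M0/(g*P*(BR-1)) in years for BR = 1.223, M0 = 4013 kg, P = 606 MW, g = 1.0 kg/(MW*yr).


Breeding gain G = BR - 1 = 1.223 - 1 = 0.223
Fissile production rate = g * P * G = 1.0 * 606 * 0.223 = 135.138 kg/yr
T_d = ln(2) * M0 / (g * P * G)
T_d = ln(2) * 4013 / 135.138 = 20.583 yr

20.583


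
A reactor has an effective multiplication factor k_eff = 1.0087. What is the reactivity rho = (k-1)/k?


rho = (k_eff - 1) / k_eff
rho = (1.0087 - 1) / 1.0087
rho = 0.0086250

0.0086250


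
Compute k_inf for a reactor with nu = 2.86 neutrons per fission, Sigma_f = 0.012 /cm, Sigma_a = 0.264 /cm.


k_inf = nu * Sigma_f / Sigma_a
k_inf = 2.86 * 0.012 / 0.264
k_inf = 0.13000

0.13000


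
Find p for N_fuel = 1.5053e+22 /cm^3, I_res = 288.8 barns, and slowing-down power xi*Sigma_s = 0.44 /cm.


p = exp(-N * I * 1e-24 / (xi*Sigma_s))
p = exp(-1.5053e+22 * 288.8 * 1e-24 / 0.44)
p = 5.1176e-05

5.1176e-05


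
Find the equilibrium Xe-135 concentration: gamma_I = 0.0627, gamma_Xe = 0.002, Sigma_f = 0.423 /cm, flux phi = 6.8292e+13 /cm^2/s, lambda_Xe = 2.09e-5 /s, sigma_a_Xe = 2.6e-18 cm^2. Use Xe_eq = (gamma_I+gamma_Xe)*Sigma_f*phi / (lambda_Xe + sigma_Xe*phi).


Xe_eq = (gamma_I + gamma_Xe) * Sigma_f * phi / (lambda_Xe + sigma_Xe * phi)
Numerator = (0.0627 + 0.002) * 0.423 * 6.8292e+13 = 1.869022e+12
Denominator = 2.09e-5 + 2.6e-18 * 6.8292e+13 = 1.984592e-04
Xe_eq = 1.869022e+12 / 1.984592e-04 = 9.4177e+15 /cm^3

9.4177e+15


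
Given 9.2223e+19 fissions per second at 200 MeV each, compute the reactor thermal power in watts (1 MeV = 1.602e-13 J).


P = fission_rate * E_MeV * 1.602e-13
P = 9.2223e+19 * 200 * 1.602e-13
P = 2.9548e+09 W

2.9548e+09


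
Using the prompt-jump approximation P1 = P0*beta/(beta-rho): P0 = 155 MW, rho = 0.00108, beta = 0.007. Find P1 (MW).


P1/P0 = beta / (beta - rho)
P1/P0 = 0.007 / (0.007 - 0.00108) = 1.182432
P1 = 155 * 1.182432 = 183.28 MW

183.28


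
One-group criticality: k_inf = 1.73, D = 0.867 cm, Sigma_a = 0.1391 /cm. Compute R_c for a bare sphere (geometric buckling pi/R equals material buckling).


L^2 = D / Sigma_a = 0.867 / 0.1391 = 6.232926 cm^2
B_m^2 = (k_inf - 1) / L^2 = (1.73 - 1) / 6.232926 = 0.1171200 /cm^2
For a bare sphere: B_g = pi/R, so R_c = pi / sqrt(B_m^2)
R_c = pi / sqrt(0.1171200) = 9.1798 cm

9.1798


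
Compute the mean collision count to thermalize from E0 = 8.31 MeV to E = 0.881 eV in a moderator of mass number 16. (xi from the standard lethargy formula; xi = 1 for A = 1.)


xi = 1 + (A-1)^2/(2A)*ln((A-1)/(A+1)) = 0.1199467 (for A = 16)
n = ln(E0/E) / xi
n = ln(8.31e6 / 0.881) / 0.1199467
n = ln(9.432463e+06) / 0.1199467 = 133.89

133.89


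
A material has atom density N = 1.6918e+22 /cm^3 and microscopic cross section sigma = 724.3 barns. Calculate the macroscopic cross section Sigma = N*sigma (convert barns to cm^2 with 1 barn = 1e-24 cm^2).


Sigma = N * sigma_barns * 1e-24
Sigma = 1.6918e+22 * 724.3 * 1e-24
Sigma = 12.254 /cm

12.254


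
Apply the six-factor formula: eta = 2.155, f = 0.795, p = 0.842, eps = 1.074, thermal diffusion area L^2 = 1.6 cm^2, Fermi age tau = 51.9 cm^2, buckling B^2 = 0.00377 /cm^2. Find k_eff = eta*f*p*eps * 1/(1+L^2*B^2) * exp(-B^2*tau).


k_inf = eta*f*p*eps = 2.155*0.795*0.842*1.074 = 1.549283
P_TNL = 1/(1 + L^2*B^2) = 1/(1 + 1.6*0.00377) = 0.9940042
P_FNL = exp(-B^2*tau) = exp(-0.00377*51.9) = 0.8222893
k_eff = k_inf * P_TNL * P_FNL = 1.549283 * 0.9940042 * 0.8222893
k_eff = 1.2663

1.2663


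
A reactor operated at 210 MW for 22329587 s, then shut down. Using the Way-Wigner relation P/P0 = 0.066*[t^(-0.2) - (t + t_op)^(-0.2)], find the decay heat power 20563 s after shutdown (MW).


P/P0 = 0.066 * [t^(-0.2) - (t + t_op)^(-0.2)]
P/P0 = 0.066 * [20563^(-0.2) - (20563 + 22329587)^(-0.2)]
P/P0 = 0.066 * [0.1372090 - 0.03389565] = 0.006818681
P = 210 * 0.006818681 = 1.4319 MW

1.4319


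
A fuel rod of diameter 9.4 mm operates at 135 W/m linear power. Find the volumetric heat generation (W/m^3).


r = D / 2 / 1000 = 9.4 / 2 / 1000 = 0.0047 m
q''' = q' / (pi * r^2)
q''' = 135 / (pi * 0.0047^2)
q''' = 1.9453e+06 W/m^3

1.9453e+06


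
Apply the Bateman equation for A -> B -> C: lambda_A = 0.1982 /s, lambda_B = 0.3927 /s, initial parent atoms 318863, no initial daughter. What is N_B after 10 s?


N_B(t) = lambda_A * N_A0 / (lambda_B - lambda_A) * [exp(-lambda_A*t) - exp(-lambda_B*t)]
exp(-0.1982*10) = 0.1377934; exp(-0.3927*10) = 0.01970269
N_B = 0.1982 * 318863 / (0.3927 - 0.1982) * (0.1377934 - 0.01970269)
N_B = 38371

38371


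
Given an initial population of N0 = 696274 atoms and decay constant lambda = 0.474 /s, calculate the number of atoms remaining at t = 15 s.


N = N0 * exp(-lambda * t)
N = 696274 * exp(-0.474 * 15)
N = 568.78

568.78


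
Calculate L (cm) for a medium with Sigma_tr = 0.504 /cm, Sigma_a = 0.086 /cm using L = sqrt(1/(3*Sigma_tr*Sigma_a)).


D = 1 / (3 * Sigma_tr) = 1 / (3 * 0.504) = 0.6613757 cm
L = sqrt(D / Sigma_a)
L = sqrt(0.6613757 / 0.086)
L = 2.7732 cm

2.7732


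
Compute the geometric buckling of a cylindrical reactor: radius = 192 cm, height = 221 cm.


B^2 = (2.405/R)^2 + (pi/H)^2
B^2 = (2.405/192)^2 + (pi/221)^2
B^2 = 3.5898e-04 /cm^2

3.5898e-04


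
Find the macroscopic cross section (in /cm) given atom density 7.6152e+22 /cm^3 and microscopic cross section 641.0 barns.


Sigma = N * sigma_barns * 1e-24
Sigma = 7.6152e+22 * 641.0 * 1e-24
Sigma = 48.813 /cm

48.813


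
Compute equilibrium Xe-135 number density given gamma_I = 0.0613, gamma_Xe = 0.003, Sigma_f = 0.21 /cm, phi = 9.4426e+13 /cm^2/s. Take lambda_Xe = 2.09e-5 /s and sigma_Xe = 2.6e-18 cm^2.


Xe_eq = (gamma_I + gamma_Xe) * Sigma_f * phi / (lambda_Xe + sigma_Xe * phi)
Numerator = (0.0613 + 0.003) * 0.21 * 9.4426e+13 = 1.275034e+12
Denominator = 2.09e-5 + 2.6e-18 * 9.4426e+13 = 2.664076e-04
Xe_eq = 1.275034e+12 / 2.664076e-04 = 4.7860e+15 /cm^3

4.7860e+15


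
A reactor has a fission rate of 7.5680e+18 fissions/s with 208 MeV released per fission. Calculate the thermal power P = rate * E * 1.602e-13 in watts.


P = fission_rate * E_MeV * 1.602e-13
P = 7.5680e+18 * 208 * 1.602e-13
P = 2.5218e+08 W

2.5218e+08


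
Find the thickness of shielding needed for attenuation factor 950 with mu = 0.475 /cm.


x = ln(factor) / mu
x = ln(950) / 0.475
x = 14.435 cm

14.435


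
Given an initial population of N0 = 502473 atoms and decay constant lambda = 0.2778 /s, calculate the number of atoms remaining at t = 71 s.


N = N0 * exp(-lambda * t)
N = 502473 * exp(-0.2778 * 71)
N = 0.0013651

0.0013651


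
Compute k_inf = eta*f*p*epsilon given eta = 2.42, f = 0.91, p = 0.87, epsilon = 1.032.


k_inf = eta * f * p * epsilon
k_inf = 2.42 * 0.91 * 0.87 * 1.032
k_inf = 1.9772

1.9772


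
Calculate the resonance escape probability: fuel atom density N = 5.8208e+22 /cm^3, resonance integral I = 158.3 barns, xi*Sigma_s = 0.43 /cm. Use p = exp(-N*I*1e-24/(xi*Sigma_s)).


p = exp(-N * I * 1e-24 / (xi*Sigma_s))
p = exp(-5.8208e+22 * 158.3 * 1e-24 / 0.43)
p = 4.9391e-10

4.9391e-10


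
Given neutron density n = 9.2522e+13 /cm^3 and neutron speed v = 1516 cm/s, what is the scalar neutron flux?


phi = n * v
phi = 9.2522e+13 * 1516
phi = 1.4026e+17 /cm^2/s

1.4026e+17


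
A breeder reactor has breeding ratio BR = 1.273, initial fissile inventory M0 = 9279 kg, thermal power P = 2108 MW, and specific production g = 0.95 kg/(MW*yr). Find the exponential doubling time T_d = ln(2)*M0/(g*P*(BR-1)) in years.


Breeding gain G = BR - 1 = 1.273 - 1 = 0.273
Fissile production rate = g * P * G = 0.95 * 2108 * 0.273 = 546.7098 kg/yr
T_d = ln(2) * M0 / (g * P * G)
T_d = ln(2) * 9279 / 546.7098 = 11.764 yr

11.764


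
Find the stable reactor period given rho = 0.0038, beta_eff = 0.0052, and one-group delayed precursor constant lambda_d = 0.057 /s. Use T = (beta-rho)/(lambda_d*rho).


T = (beta - rho) / (lambda_d * rho)
T = (0.0052 - 0.0038) / (0.057 * 0.0038)
T = 6.4635 s

6.4635


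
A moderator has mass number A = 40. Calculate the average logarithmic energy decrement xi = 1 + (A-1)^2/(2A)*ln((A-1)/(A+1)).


xi = 1 + (A-1)^2/(2A) * ln((A-1)/(A+1))
xi = 1 + (40-1)^2/(2*40) * ln((40-1)/(40 +1))
xi = 0.049177

0.049177


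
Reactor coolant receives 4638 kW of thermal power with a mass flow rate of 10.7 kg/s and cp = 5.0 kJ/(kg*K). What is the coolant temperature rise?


dT = Q / (m_dot * cp)
dT = 4638 / (10.7 * 5.0)
dT = 86.692 C

86.692


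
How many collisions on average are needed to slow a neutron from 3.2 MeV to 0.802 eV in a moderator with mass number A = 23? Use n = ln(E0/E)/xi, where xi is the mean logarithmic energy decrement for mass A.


xi = 1 + (A-1)^2/(2A)*ln((A-1)/(A+1)) = 0.08448899 (for A = 23)
n = ln(E0/E) / xi
n = ln(3.2e6 / 0.802) / 0.08448899
n = ln(3.990025e+06) / 0.08448899 = 179.90

179.90


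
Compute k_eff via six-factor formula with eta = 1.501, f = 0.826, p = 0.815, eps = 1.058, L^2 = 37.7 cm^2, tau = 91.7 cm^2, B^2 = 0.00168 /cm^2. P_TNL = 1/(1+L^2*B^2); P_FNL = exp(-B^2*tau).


k_inf = eta*f*p*eps = 1.501*0.826*0.815*1.058 = 1.069065
P_TNL = 1/(1 + L^2*B^2) = 1/(1 + 37.7*0.00168) = 0.9404365
P_FNL = exp(-B^2*tau) = exp(-0.00168*91.7) = 0.8572240
k_eff = k_inf * P_TNL * P_FNL = 1.069065 * 0.9404365 * 0.8572240
k_eff = 0.86184

0.86184


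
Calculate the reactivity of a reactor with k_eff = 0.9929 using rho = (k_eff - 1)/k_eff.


rho = (k_eff - 1) / k_eff
rho = (0.9929 - 1) / 0.9929
rho = -0.0071508

-0.0071508


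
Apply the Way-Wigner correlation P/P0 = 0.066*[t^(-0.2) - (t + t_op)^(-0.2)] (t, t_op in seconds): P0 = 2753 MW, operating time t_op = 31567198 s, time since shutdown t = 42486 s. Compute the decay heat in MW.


P/P0 = 0.066 * [t^(-0.2) - (t + t_op)^(-0.2)]
P/P0 = 0.066 * [42486^(-0.2) - (42486 + 31567198)^(-0.2)]
P/P0 = 0.066 * [0.1186727 - 0.03162540] = 0.005745122
P = 2753 * 0.005745122 = 15.816 MW

15.816


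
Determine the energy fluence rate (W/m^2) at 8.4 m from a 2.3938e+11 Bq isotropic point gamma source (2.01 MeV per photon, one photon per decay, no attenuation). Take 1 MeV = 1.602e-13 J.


psi = A * E * 1.602e-13 / (4*pi*r^2)
psi = 2.3938e+11 * 2.01 * 1.602e-13 / (4*pi*8.4^2)
psi = 8.6932e-05 W/m^2

8.6932e-05


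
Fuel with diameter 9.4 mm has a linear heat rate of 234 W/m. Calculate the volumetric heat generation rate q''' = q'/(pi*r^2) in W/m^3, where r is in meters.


r = D / 2 / 1000 = 9.4 / 2 / 1000 = 0.0047 m
q''' = q' / (pi * r^2)
q''' = 234 / (pi * 0.0047^2)
q''' = 3.3719e+06 W/m^3

3.3719e+06


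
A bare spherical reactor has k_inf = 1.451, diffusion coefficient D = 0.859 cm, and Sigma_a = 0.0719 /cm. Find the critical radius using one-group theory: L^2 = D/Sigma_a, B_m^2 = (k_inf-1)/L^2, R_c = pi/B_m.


L^2 = D / Sigma_a = 0.859 / 0.0719 = 11.94715 cm^2
B_m^2 = (k_inf - 1) / L^2 = (1.451 - 1) / 11.94715 = 0.03774959 /cm^2
For a bare sphere: B_g = pi/R, so R_c = pi / sqrt(B_m^2)
R_c = pi / sqrt(0.03774959) = 16.169 cm

16.169


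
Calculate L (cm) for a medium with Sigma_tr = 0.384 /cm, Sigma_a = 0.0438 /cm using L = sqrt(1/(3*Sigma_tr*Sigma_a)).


D = 1 / (3 * Sigma_tr) = 1 / (3 * 0.384) = 0.8680556 cm
L = sqrt(D / Sigma_a)
L = sqrt(0.8680556 / 0.0438)
L = 4.4518 cm

4.4518


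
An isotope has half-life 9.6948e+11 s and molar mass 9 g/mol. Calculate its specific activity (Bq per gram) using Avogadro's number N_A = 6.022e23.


lambda = ln(2) / t_half = ln(2) / 9.6948e+11 = 7.149680e-13 /s
SA = lambda * N_A / M
SA = 7.149680e-13 * 6.022e23 / 9
SA = 4.7839e+10 Bq/g

4.7839e+10


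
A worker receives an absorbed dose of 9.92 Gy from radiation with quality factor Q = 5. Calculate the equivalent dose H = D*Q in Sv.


H = D * Q
H = 9.92 * 5
H = 49.600 Sv

49.600


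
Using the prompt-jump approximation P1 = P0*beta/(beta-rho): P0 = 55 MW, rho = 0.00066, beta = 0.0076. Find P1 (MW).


P1/P0 = beta / (beta - rho)
P1/P0 = 0.0076 / (0.0076 - 0.00066) = 1.095101
P1 = 55 * 1.095101 = 60.231 MW

60.231


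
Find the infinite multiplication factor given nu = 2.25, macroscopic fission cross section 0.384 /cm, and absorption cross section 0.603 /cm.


k_inf = nu * Sigma_f / Sigma_a
k_inf = 2.25 * 0.384 / 0.603
k_inf = 1.4328

1.4328


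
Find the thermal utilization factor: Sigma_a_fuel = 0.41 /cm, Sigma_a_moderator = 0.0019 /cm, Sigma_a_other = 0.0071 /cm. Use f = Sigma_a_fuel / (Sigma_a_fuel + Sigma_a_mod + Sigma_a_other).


f = Sigma_a_fuel / (Sigma_a_fuel + Sigma_a_mod + Sigma_a_other)
f = 0.41 / (0.41 + 0.0019 + 0.0071)
f = 0.97852

0.97852


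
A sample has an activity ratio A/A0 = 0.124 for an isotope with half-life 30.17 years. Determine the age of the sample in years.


lambda = ln(2) / t_half = ln(2) / 30.17 = 0.02297472 /yr
t = -ln(A/A0) / lambda
t = -ln(0.124) / 0.02297472
t = 90.860 yr

90.860


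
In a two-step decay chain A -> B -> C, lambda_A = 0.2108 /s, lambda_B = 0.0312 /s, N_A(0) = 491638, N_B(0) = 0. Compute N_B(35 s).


N_B(t) = lambda_A * N_A0 / (lambda_B - lambda_A) * [exp(-lambda_A*t) - exp(-lambda_B*t)]
exp(-0.2108*35) = 6.248493e-04; exp(-0.0312*35) = 0.3355447
N_B = 0.2108 * 491638 / (0.0312 - 0.2108) * (6.248493e-04 - 0.3355447)
N_B = 193264

193264


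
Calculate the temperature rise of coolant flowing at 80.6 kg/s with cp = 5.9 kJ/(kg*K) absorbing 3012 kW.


dT = Q / (m_dot * cp)
dT = 3012 / (80.6 * 5.9)
dT = 6.3339 C

6.3339


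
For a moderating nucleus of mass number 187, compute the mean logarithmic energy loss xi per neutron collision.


xi = 1 + (A-1)^2/(2A) * ln((A-1)/(A+1))
xi = 1 + (187-1)^2/(2*187) * ln((187-1)/(187 +1))
xi = 0.010657

0.010657


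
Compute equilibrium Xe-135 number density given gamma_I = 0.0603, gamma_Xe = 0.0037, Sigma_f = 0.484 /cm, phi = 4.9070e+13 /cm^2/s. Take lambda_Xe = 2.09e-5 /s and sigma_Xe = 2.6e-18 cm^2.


Xe_eq = (gamma_I + gamma_Xe) * Sigma_f * phi / (lambda_Xe + sigma_Xe * phi)
Numerator = (0.0603 + 0.0037) * 0.484 * 4.9070e+13 = 1.519992e+12
Denominator = 2.09e-5 + 2.6e-18 * 4.9070e+13 = 1.484820e-04
Xe_eq = 1.519992e+12 / 1.484820e-04 = 1.0237e+16 /cm^3

1.0237e+16


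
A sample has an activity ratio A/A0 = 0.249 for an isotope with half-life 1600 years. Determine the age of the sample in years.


lambda = ln(2) / t_half = ln(2) / 1600 = 4.332170e-04 /yr
t = -ln(A/A0) / lambda
t = -ln(0.249) / 4.332170e-04
t = 3209.3 yr

3209.3


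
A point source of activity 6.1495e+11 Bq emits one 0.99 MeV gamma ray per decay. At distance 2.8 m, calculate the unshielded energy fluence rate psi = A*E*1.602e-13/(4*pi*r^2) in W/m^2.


psi = A * E * 1.602e-13 / (4*pi*r^2)
psi = 6.1495e+11 * 0.99 * 1.602e-13 / (4*pi*2.8^2)
psi = 9.8995e-04 W/m^2

9.8995e-04


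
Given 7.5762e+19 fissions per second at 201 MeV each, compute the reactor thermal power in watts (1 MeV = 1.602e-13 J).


P = fission_rate * E_MeV * 1.602e-13
P = 7.5762e+19 * 201 * 1.602e-13
P = 2.4396e+09 W

2.4396e+09


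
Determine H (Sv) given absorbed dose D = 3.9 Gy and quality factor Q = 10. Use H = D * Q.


H = D * Q
H = 3.9 * 10
H = 39.000 Sv

39.000


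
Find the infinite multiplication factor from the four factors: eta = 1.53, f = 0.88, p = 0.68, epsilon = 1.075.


k_inf = eta * f * p * epsilon
k_inf = 1.53 * 0.88 * 0.68 * 1.075
k_inf = 0.98422

0.98422


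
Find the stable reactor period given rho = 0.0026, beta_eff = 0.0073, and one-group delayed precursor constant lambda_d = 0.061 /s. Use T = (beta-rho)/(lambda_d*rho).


T = (beta - rho) / (lambda_d * rho)
T = (0.0073 - 0.0026) / (0.061 * 0.0026)
T = 29.634 s

29.634


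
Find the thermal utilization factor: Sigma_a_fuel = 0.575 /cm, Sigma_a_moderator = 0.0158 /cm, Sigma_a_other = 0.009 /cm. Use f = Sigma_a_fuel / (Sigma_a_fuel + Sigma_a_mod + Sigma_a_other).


f = Sigma_a_fuel / (Sigma_a_fuel + Sigma_a_mod + Sigma_a_other)
f = 0.575 / (0.575 + 0.0158 + 0.009)
f = 0.95865

0.95865


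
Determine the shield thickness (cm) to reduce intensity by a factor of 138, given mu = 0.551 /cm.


x = ln(factor) / mu
x = ln(138) / 0.551
x = 8.9424 cm

8.9424


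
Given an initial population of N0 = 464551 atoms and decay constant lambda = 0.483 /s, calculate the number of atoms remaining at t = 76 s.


N = N0 * exp(-lambda * t)
N = 464551 * exp(-0.483 * 76)
N = 5.3083e-11

5.3083e-11


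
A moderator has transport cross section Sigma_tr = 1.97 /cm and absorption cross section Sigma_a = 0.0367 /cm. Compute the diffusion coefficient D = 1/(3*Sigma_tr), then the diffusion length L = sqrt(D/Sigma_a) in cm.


D = 1 / (3 * Sigma_tr) = 1 / (3 * 1.97) = 0.1692047 cm
L = sqrt(D / Sigma_a)
L = sqrt(0.1692047 / 0.0367)
L = 2.1472 cm

2.1472


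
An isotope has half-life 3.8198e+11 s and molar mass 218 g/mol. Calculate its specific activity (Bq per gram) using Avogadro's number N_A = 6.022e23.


lambda = ln(2) / t_half = ln(2) / 3.8198e+11 = 1.814616e-12 /s
SA = lambda * N_A / M
SA = 1.814616e-12 * 6.022e23 / 218
SA = 5.0127e+09 Bq/g

5.0127e+09


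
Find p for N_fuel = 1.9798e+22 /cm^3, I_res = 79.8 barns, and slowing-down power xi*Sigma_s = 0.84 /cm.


p = exp(-N * I * 1e-24 / (xi*Sigma_s))
p = exp(-1.9798e+22 * 79.8 * 1e-24 / 0.84)
p = 0.15247

0.15247


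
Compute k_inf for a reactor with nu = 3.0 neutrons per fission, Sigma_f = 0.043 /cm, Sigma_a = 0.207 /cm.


k_inf = nu * Sigma_f / Sigma_a
k_inf = 3.0 * 0.043 / 0.207
k_inf = 0.62319

0.62319


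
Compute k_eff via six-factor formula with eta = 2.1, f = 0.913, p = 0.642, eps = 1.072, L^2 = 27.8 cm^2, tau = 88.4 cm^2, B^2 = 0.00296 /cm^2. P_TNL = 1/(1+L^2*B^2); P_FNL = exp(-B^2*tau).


k_inf = eta*f*p*eps = 2.1*0.913*0.642*1.072 = 1.319532
P_TNL = 1/(1 + L^2*B^2) = 1/(1 + 27.8*0.00296) = 0.9239685
P_FNL = exp(-B^2*tau) = exp(-0.00296*88.4) = 0.7697696
k_eff = k_inf * P_TNL * P_FNL = 1.319532 * 0.9239685 * 0.7697696
k_eff = 0.93851

0.93851


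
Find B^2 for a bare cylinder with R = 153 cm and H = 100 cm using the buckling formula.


B^2 = (2.405/R)^2 + (pi/H)^2
B^2 = (2.405/153)^2 + (pi/100)^2
B^2 = 0.0012340 /cm^2

0.0012340


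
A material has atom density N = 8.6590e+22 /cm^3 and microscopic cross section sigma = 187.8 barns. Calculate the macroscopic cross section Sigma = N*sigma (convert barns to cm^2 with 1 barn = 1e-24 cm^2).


Sigma = N * sigma_barns * 1e-24
Sigma = 8.6590e+22 * 187.8 * 1e-24
Sigma = 16.262 /cm

16.262


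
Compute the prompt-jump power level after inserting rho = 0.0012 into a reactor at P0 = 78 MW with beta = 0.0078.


P1/P0 = beta / (beta - rho)
P1/P0 = 0.0078 / (0.0078 - 0.0012) = 1.181818
P1 = 78 * 1.181818 = 92.182 MW

92.182


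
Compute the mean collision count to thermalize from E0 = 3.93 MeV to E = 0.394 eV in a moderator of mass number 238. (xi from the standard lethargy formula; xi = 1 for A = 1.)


xi = 1 + (A-1)^2/(2A)*ln((A-1)/(A+1)) = 0.008379872 (for A = 238)
n = ln(E0/E) / xi
n = ln(3.93e6 / 0.394) / 0.008379872
n = ln(9.974619e+06) / 0.008379872 = 1923.1

1923.1
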